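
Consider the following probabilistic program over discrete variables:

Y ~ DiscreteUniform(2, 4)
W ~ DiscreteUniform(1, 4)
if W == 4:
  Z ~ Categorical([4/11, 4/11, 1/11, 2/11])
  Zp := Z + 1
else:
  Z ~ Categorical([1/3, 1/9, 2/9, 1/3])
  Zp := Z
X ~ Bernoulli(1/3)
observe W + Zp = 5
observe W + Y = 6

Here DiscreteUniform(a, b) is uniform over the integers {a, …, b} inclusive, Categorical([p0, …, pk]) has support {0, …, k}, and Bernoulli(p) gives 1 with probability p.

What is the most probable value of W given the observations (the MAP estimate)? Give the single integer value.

argmax_v P(W = v | obs) = 4

Enumerate traces; 6 have nonzero weight after conditioning:
  (Y=2, W=4, Z=0, X=0) weight 2/99
  (Y=2, W=4, Z=0, X=1) weight 1/99
  (Y=3, W=3, Z=2, X=0) weight 1/81
  (Y=3, W=3, Z=2, X=1) weight 1/162
  (Y=4, W=2, Z=3, X=0) weight 1/54
  (Y=4, W=2, Z=3, X=1) weight 1/108
Group by W:
  weight(W=2) = 1/36
  weight(W=3) = 1/54
  weight(W=4) = 1/33
Total weight = 1/36 + 1/54 + 1/33 = 91/1188
P(W=2 | obs) = 1/36 / 91/1188 = 33/91
P(W=3 | obs) = 1/54 / 91/1188 = 22/91
P(W=4 | obs) = 1/33 / 91/1188 = 36/91
argmax = 4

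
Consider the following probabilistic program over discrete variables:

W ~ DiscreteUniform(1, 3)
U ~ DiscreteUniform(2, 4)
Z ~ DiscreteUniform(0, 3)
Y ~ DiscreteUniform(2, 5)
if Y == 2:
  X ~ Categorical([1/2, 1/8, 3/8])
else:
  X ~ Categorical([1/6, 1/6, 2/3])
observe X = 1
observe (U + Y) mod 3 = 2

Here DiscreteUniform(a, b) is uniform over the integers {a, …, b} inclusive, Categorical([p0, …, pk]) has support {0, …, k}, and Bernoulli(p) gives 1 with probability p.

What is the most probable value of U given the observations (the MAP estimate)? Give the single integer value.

argmax_v P(U = v | obs) = 3

Enumerate traces; 48 have nonzero weight after conditioning:
  (W=1, U=2, Z=0, Y=3, X=1) weight 1/864
  (W=1, U=2, Z=1, Y=3, X=1) weight 1/864
  (W=1, U=2, Z=2, Y=3, X=1) weight 1/864
  (W=1, U=2, Z=3, Y=3, X=1) weight 1/864
  (W=1, U=3, Z=0, Y=2, X=1) weight 1/1152
  (W=1, U=3, Z=0, Y=5, X=1) weight 1/864
  (W=1, U=3, Z=1, Y=2, X=1) weight 1/1152
  (W=1, U=3, Z=1, Y=5, X=1) weight 1/864
  (W=1, U=4, Z=0, Y=4, X=1) weight 1/864
  … 39 more
Group by U:
  weight(U=2) = 1/72
  weight(U=3) = 7/288
  weight(U=4) = 1/72
Total weight = 1/72 + 7/288 + 1/72 = 5/96
P(U=2 | obs) = 1/72 / 5/96 = 4/15
P(U=3 | obs) = 7/288 / 5/96 = 7/15
P(U=4 | obs) = 1/72 / 5/96 = 4/15
argmax = 3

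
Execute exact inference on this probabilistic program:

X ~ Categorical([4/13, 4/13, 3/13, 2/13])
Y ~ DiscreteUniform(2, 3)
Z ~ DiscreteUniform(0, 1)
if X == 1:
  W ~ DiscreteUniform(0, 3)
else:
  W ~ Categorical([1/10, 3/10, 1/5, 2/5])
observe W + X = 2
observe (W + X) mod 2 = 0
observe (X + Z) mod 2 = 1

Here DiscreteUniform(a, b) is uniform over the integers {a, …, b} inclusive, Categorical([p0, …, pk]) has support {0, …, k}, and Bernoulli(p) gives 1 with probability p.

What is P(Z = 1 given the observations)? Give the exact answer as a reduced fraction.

P(Z = 1 | obs) = 11/21

Enumerate traces; 6 have nonzero weight after conditioning:
  (X=0, Y=2, Z=1, W=2) weight 1/65
  (X=0, Y=3, Z=1, W=2) weight 1/65
  (X=1, Y=2, Z=0, W=1) weight 1/52
  (X=1, Y=3, Z=0, W=1) weight 1/52
  (X=2, Y=2, Z=1, W=0) weight 3/520
  (X=2, Y=3, Z=1, W=0) weight 3/520
Group by Z:
  weight(Z=0) = 1/26
  weight(Z=1) = 11/260
Total weight = 1/26 + 11/260 = 21/260
P(Z=0 | obs) = 1/26 / 21/260 = 10/21
P(Z=1 | obs) = 11/260 / 21/260 = 11/21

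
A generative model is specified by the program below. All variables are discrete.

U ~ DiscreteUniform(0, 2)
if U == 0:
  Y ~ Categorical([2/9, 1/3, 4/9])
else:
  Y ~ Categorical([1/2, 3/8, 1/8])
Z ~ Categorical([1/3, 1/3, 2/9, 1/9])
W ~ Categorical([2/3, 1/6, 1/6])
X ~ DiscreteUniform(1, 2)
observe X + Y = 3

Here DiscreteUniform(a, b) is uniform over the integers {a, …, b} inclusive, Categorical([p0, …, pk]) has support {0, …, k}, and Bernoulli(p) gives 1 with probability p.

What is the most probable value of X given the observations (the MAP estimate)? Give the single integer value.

Enumerate traces; 72 have nonzero weight after conditioning:
  (U=0, Y=1, Z=0, W=0, X=2) weight 1/81
  (U=0, Y=1, Z=0, W=1, X=2) weight 1/324
  (U=0, Y=1, Z=0, W=2, X=2) weight 1/324
  (U=0, Y=1, Z=1, W=0, X=2) weight 1/81
  (U=0, Y=1, Z=1, W=1, X=2) weight 1/324
  (U=0, Y=1, Z=1, W=2, X=2) weight 1/324
  (U=0, Y=1, Z=2, W=0, X=2) weight 2/243
  (U=0, Y=1, Z=2, W=1, X=2) weight 1/486
  (U=0, Y=2, Z=0, W=0, X=1) weight 4/243
  … 63 more
Group by X:
  weight(X=1) = 25/216
  weight(X=2) = 13/72
Total weight = 25/216 + 13/72 = 8/27
P(X=1 | obs) = 25/216 / 8/27 = 25/64
P(X=2 | obs) = 13/72 / 8/27 = 39/64
argmax = 2

argmax_v P(X = v | obs) = 2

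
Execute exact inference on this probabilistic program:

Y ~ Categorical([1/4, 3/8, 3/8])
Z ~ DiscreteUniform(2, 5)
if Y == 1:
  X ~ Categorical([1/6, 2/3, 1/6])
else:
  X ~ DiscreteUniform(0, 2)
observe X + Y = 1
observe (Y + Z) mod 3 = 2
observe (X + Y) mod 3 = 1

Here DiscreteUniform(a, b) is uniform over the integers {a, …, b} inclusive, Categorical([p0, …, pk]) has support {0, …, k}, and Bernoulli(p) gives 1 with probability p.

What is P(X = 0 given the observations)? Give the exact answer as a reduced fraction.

Enumerate traces; 3 have nonzero weight after conditioning:
  (Y=0, Z=2, X=1) weight 1/48
  (Y=0, Z=5, X=1) weight 1/48
  (Y=1, Z=4, X=0) weight 1/64
Group by X:
  weight(X=0) = 1/64
  weight(X=1) = 1/24
Total weight = 1/64 + 1/24 = 11/192
P(X=0 | obs) = 1/64 / 11/192 = 3/11
P(X=1 | obs) = 1/24 / 11/192 = 8/11

P(X = 0 | obs) = 3/11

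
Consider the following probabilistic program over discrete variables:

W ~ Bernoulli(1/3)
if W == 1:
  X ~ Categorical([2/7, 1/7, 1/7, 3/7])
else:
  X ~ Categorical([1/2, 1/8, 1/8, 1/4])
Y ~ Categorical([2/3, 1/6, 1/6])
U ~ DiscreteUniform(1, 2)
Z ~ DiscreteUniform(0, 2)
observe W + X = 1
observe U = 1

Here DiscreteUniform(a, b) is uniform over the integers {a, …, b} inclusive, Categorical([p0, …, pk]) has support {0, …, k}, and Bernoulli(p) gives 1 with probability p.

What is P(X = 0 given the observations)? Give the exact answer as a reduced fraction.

P(X = 0 | obs) = 8/15

Enumerate traces; 18 have nonzero weight after conditioning:
  (W=0, X=1, Y=0, U=1, Z=0) weight 1/108
  (W=0, X=1, Y=0, U=1, Z=1) weight 1/108
  (W=0, X=1, Y=0, U=1, Z=2) weight 1/108
  (W=0, X=1, Y=1, U=1, Z=0) weight 1/432
  (W=0, X=1, Y=1, U=1, Z=1) weight 1/432
  (W=0, X=1, Y=1, U=1, Z=2) weight 1/432
  (W=0, X=1, Y=2, U=1, Z=0) weight 1/432
  (W=0, X=1, Y=2, U=1, Z=1) weight 1/432
  (W=1, X=0, Y=0, U=1, Z=0) weight 2/189
  … 9 more
Group by X:
  weight(X=0) = 1/21
  weight(X=1) = 1/24
Total weight = 1/21 + 1/24 = 5/56
P(X=0 | obs) = 1/21 / 5/56 = 8/15
P(X=1 | obs) = 1/24 / 5/56 = 7/15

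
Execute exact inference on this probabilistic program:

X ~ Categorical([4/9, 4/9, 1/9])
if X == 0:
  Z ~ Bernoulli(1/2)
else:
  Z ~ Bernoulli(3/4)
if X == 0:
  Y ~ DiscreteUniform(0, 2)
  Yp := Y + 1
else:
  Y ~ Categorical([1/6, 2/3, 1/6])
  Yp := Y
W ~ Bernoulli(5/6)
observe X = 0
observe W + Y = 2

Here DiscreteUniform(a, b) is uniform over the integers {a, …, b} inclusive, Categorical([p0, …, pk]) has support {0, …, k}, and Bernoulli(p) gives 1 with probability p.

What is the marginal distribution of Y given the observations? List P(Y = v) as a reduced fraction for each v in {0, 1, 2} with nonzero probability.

Enumerate traces; 4 have nonzero weight after conditioning:
  (X=0, Z=0, Y=1, W=1) weight 5/81
  (X=0, Z=0, Y=2, W=0) weight 1/81
  (X=0, Z=1, Y=1, W=1) weight 5/81
  (X=0, Z=1, Y=2, W=0) weight 1/81
Group by Y:
  weight(Y=1) = 10/81
  weight(Y=2) = 2/81
Total weight = 10/81 + 2/81 = 4/27
P(Y=1 | obs) = 10/81 / 4/27 = 5/6
P(Y=2 | obs) = 2/81 / 4/27 = 1/6

P(Y=1) = 5/6, P(Y=2) = 1/6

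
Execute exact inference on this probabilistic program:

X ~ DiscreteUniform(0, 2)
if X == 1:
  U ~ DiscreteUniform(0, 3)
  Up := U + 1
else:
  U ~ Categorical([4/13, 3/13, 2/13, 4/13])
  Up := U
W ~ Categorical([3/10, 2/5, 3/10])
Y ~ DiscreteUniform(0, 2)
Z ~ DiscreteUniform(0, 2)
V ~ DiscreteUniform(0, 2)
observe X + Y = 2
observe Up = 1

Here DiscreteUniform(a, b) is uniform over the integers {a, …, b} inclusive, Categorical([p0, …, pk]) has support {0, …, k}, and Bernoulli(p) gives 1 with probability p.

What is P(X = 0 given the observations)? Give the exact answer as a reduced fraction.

Enumerate traces; 81 have nonzero weight after conditioning:
  (X=0, U=1, W=0, Y=2, Z=0, V=0) weight 1/1170
  (X=0, U=1, W=0, Y=2, Z=0, V=1) weight 1/1170
  (X=0, U=1, W=0, Y=2, Z=0, V=2) weight 1/1170
  (X=0, U=1, W=0, Y=2, Z=1, V=0) weight 1/1170
  (X=0, U=1, W=0, Y=2, Z=1, V=1) weight 1/1170
  (X=0, U=1, W=0, Y=2, Z=1, V=2) weight 1/1170
  (X=0, U=1, W=0, Y=2, Z=2, V=0) weight 1/1170
  (X=0, U=1, W=0, Y=2, Z=2, V=1) weight 1/1170
  (X=1, U=0, W=0, Y=1, Z=0, V=0) weight 1/1080
  (X=2, U=1, W=0, Y=0, Z=0, V=0) weight 1/1170
  … 71 more
Group by X:
  weight(X=0) = 1/39
  weight(X=1) = 1/36
  weight(X=2) = 1/39
Total weight = 1/39 + 1/36 + 1/39 = 37/468
P(X=0 | obs) = 1/39 / 37/468 = 12/37
P(X=1 | obs) = 1/36 / 37/468 = 13/37
P(X=2 | obs) = 1/39 / 37/468 = 12/37

P(X = 0 | obs) = 12/37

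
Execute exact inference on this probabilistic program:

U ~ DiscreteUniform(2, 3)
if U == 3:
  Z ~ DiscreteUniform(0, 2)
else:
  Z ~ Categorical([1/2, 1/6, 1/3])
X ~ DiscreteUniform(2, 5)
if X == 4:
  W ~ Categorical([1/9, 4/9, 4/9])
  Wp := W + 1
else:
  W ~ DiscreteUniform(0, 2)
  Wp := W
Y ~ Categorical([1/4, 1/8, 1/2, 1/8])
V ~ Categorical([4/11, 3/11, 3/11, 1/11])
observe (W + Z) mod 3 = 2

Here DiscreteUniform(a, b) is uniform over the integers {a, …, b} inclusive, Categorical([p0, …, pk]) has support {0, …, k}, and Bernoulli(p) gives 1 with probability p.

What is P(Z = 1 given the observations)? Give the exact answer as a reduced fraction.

P(Z = 1 | obs) = 13/48

Enumerate traces; 384 have nonzero weight after conditioning:
  (U=2, Z=0, X=2, W=2, Y=0, V=0) weight 1/528
  (U=2, Z=0, X=2, W=2, Y=0, V=1) weight 1/704
  (U=2, Z=0, X=2, W=2, Y=0, V=2) weight 1/704
  (U=2, Z=0, X=2, W=2, Y=0, V=3) weight 1/2112
  (U=2, Z=0, X=2, W=2, Y=1, V=0) weight 1/1056
  (U=2, Z=0, X=2, W=2, Y=1, V=1) weight 1/1408
  (U=2, Z=0, X=2, W=2, Y=1, V=2) weight 1/1408
  (U=2, Z=0, X=2, W=2, Y=1, V=3) weight 1/4224
  (U=2, Z=1, X=2, W=1, Y=0, V=0) weight 1/1584
  (U=2, Z=2, X=2, W=0, Y=0, V=0) weight 1/792
  … 374 more
Group by Z:
  weight(Z=0) = 65/432
  weight(Z=1) = 13/144
  weight(Z=2) = 5/54
Total weight = 65/432 + 13/144 + 5/54 = 1/3
P(Z=0 | obs) = 65/432 / 1/3 = 65/144
P(Z=1 | obs) = 13/144 / 1/3 = 13/48
P(Z=2 | obs) = 5/54 / 1/3 = 5/18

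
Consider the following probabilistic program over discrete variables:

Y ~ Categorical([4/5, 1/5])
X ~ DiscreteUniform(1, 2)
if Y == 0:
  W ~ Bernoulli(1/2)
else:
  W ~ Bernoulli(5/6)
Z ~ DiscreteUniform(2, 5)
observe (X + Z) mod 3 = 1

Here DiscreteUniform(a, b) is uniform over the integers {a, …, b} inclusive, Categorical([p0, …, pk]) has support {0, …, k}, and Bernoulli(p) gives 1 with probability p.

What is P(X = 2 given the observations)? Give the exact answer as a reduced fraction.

Enumerate traces; 12 have nonzero weight after conditioning:
  (Y=0, X=1, W=0, Z=3) weight 1/20
  (Y=0, X=1, W=1, Z=3) weight 1/20
  (Y=0, X=2, W=0, Z=2) weight 1/20
  (Y=0, X=2, W=0, Z=5) weight 1/20
  (Y=0, X=2, W=1, Z=2) weight 1/20
  (Y=0, X=2, W=1, Z=5) weight 1/20
  (Y=1, X=1, W=0, Z=3) weight 1/240
  (Y=1, X=1, W=1, Z=3) weight 1/48
  … 4 more
Group by X:
  weight(X=1) = 1/8
  weight(X=2) = 1/4
Total weight = 1/8 + 1/4 = 3/8
P(X=1 | obs) = 1/8 / 3/8 = 1/3
P(X=2 | obs) = 1/4 / 3/8 = 2/3

P(X = 2 | obs) = 2/3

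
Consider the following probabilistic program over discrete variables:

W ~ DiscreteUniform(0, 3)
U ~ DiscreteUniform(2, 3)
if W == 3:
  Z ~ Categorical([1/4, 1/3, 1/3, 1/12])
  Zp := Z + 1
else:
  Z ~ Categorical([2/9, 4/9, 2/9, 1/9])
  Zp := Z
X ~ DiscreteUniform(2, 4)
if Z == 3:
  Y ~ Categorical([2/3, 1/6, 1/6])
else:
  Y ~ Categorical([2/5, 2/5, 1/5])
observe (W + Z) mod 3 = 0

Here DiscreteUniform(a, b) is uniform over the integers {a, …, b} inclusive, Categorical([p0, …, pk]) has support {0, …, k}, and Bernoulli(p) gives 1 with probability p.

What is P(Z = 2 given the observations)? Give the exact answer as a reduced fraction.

Enumerate traces; 108 have nonzero weight after conditioning:
  (W=0, U=2, Z=0, X=2, Y=0) weight 1/270
  (W=0, U=2, Z=0, X=2, Y=1) weight 1/270
  (W=0, U=2, Z=0, X=2, Y=2) weight 1/540
  (W=0, U=2, Z=0, X=3, Y=0) weight 1/270
  (W=0, U=2, Z=0, X=3, Y=1) weight 1/270
  (W=0, U=2, Z=0, X=3, Y=2) weight 1/540
  (W=0, U=2, Z=0, X=4, Y=0) weight 1/270
  (W=0, U=2, Z=0, X=4, Y=1) weight 1/270
  (W=0, U=2, Z=3, X=2, Y=0) weight 1/324
  (W=1, U=2, Z=2, X=2, Y=0) weight 1/270
  … 98 more
Group by Z:
  weight(Z=0) = 17/144
  weight(Z=1) = 1/9
  weight(Z=2) = 1/18
  weight(Z=3) = 7/144
Total weight = 17/144 + 1/9 + 1/18 + 7/144 = 1/3
P(Z=0 | obs) = 17/144 / 1/3 = 17/48
P(Z=1 | obs) = 1/9 / 1/3 = 1/3
P(Z=2 | obs) = 1/18 / 1/3 = 1/6
P(Z=3 | obs) = 7/144 / 1/3 = 7/48

P(Z = 2 | obs) = 1/6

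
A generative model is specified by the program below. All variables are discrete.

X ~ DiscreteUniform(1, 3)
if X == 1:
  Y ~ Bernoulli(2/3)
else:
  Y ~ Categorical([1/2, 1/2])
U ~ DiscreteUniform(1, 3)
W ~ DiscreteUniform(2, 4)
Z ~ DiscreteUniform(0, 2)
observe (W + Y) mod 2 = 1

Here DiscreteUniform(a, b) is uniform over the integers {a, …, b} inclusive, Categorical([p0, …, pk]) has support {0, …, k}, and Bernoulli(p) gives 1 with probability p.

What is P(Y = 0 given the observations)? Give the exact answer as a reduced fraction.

Enumerate traces; 81 have nonzero weight after conditioning:
  (X=1, Y=0, U=1, W=3, Z=0) weight 1/243
  (X=1, Y=0, U=1, W=3, Z=1) weight 1/243
  (X=1, Y=0, U=1, W=3, Z=2) weight 1/243
  (X=1, Y=0, U=2, W=3, Z=0) weight 1/243
  (X=1, Y=0, U=2, W=3, Z=1) weight 1/243
  (X=1, Y=0, U=2, W=3, Z=2) weight 1/243
  (X=1, Y=0, U=3, W=3, Z=0) weight 1/243
  (X=1, Y=0, U=3, W=3, Z=1) weight 1/243
  (X=1, Y=1, U=1, W=2, Z=0) weight 2/243
  … 72 more
Group by Y:
  weight(Y=0) = 4/27
  weight(Y=1) = 10/27
Total weight = 4/27 + 10/27 = 14/27
P(Y=0 | obs) = 4/27 / 14/27 = 2/7
P(Y=1 | obs) = 10/27 / 14/27 = 5/7

P(Y = 0 | obs) = 2/7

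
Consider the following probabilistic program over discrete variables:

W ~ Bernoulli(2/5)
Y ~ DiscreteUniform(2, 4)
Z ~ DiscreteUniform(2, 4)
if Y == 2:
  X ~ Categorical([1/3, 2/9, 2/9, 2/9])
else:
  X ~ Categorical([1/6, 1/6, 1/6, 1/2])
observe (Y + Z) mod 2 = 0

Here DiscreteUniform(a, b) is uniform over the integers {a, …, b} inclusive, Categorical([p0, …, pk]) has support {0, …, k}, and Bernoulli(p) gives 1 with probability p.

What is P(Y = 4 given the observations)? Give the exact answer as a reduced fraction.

P(Y = 4 | obs) = 2/5

Enumerate traces; 40 have nonzero weight after conditioning:
  (W=0, Y=2, Z=2, X=0) weight 1/45
  (W=0, Y=2, Z=2, X=1) weight 2/135
  (W=0, Y=2, Z=2, X=2) weight 2/135
  (W=0, Y=2, Z=2, X=3) weight 2/135
  (W=0, Y=2, Z=4, X=0) weight 1/45
  (W=0, Y=2, Z=4, X=1) weight 2/135
  (W=0, Y=2, Z=4, X=2) weight 2/135
  (W=0, Y=2, Z=4, X=3) weight 2/135
  (W=0, Y=3, Z=3, X=0) weight 1/90
  (W=0, Y=4, Z=2, X=0) weight 1/90
  … 30 more
Group by Y:
  weight(Y=2) = 2/9
  weight(Y=3) = 1/9
  weight(Y=4) = 2/9
Total weight = 2/9 + 1/9 + 2/9 = 5/9
P(Y=2 | obs) = 2/9 / 5/9 = 2/5
P(Y=3 | obs) = 1/9 / 5/9 = 1/5
P(Y=4 | obs) = 2/9 / 5/9 = 2/5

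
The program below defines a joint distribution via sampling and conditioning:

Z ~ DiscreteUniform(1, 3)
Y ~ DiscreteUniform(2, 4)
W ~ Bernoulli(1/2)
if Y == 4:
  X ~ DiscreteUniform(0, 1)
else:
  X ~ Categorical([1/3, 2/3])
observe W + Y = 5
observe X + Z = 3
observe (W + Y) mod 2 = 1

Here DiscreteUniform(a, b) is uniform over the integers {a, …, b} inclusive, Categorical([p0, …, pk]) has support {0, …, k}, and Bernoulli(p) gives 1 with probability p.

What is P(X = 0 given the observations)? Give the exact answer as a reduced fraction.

Enumerate traces; 2 have nonzero weight after conditioning:
  (Z=2, Y=4, W=1, X=1) weight 1/36
  (Z=3, Y=4, W=1, X=0) weight 1/36
Group by X:
  weight(X=0) = 1/36
  weight(X=1) = 1/36
Total weight = 1/36 + 1/36 = 1/18
P(X=0 | obs) = 1/36 / 1/18 = 1/2
P(X=1 | obs) = 1/36 / 1/18 = 1/2

P(X = 0 | obs) = 1/2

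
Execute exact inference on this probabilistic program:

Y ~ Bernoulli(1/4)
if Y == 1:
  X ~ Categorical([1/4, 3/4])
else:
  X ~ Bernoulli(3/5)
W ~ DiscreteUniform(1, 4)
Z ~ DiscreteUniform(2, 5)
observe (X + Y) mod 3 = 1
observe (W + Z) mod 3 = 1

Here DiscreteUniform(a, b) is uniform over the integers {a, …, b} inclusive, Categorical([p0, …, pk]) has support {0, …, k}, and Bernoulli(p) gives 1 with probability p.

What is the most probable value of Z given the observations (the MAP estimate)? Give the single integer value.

Enumerate traces; 10 have nonzero weight after conditioning:
  (Y=0, X=1, W=1, Z=3) weight 9/320
  (Y=0, X=1, W=2, Z=2) weight 9/320
  (Y=0, X=1, W=2, Z=5) weight 9/320
  (Y=0, X=1, W=3, Z=4) weight 9/320
  (Y=0, X=1, W=4, Z=3) weight 9/320
  (Y=1, X=0, W=1, Z=3) weight 1/256
  (Y=1, X=0, W=2, Z=2) weight 1/256
  (Y=1, X=0, W=2, Z=5) weight 1/256
  … 2 more
Group by Z:
  weight(Z=2) = 41/1280
  weight(Z=3) = 41/640
  weight(Z=4) = 41/1280
  weight(Z=5) = 41/1280
Total weight = 41/1280 + 41/640 + 41/1280 + 41/1280 = 41/256
P(Z=2 | obs) = 41/1280 / 41/256 = 1/5
P(Z=3 | obs) = 41/640 / 41/256 = 2/5
P(Z=4 | obs) = 41/1280 / 41/256 = 1/5
P(Z=5 | obs) = 41/1280 / 41/256 = 1/5
argmax = 3

argmax_v P(Z = v | obs) = 3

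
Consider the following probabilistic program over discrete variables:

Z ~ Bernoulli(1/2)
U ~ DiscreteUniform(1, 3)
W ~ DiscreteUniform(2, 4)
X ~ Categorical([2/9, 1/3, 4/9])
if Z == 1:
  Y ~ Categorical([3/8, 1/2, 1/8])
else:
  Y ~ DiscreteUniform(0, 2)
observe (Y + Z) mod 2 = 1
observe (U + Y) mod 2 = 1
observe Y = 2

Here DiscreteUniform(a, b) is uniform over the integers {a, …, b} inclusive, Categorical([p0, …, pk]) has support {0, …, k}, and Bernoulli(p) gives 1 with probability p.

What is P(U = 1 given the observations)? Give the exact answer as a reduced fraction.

Enumerate traces; 18 have nonzero weight after conditioning:
  (Z=1, U=1, W=2, X=0, Y=2) weight 1/648
  (Z=1, U=1, W=2, X=1, Y=2) weight 1/432
  (Z=1, U=1, W=2, X=2, Y=2) weight 1/324
  (Z=1, U=1, W=3, X=0, Y=2) weight 1/648
  (Z=1, U=1, W=3, X=1, Y=2) weight 1/432
  (Z=1, U=1, W=3, X=2, Y=2) weight 1/324
  (Z=1, U=1, W=4, X=0, Y=2) weight 1/648
  (Z=1, U=1, W=4, X=1, Y=2) weight 1/432
  (Z=1, U=3, W=2, X=0, Y=2) weight 1/648
  … 9 more
Group by U:
  weight(U=1) = 1/48
  weight(U=3) = 1/48
Total weight = 1/48 + 1/48 = 1/24
P(U=1 | obs) = 1/48 / 1/24 = 1/2
P(U=3 | obs) = 1/48 / 1/24 = 1/2

P(U = 1 | obs) = 1/2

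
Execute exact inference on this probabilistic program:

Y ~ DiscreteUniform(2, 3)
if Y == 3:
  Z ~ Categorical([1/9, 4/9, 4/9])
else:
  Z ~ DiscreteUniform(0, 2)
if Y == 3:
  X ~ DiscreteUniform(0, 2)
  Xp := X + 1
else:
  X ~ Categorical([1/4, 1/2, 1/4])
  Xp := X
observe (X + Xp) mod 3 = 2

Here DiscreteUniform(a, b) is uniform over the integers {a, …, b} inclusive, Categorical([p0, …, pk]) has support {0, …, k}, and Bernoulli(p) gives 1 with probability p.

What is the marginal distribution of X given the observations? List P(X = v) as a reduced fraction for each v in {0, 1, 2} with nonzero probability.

Enumerate traces; 6 have nonzero weight after conditioning:
  (Y=2, Z=0, X=1) weight 1/12
  (Y=2, Z=1, X=1) weight 1/12
  (Y=2, Z=2, X=1) weight 1/12
  (Y=3, Z=0, X=2) weight 1/54
  (Y=3, Z=1, X=2) weight 2/27
  (Y=3, Z=2, X=2) weight 2/27
Group by X:
  weight(X=1) = 1/4
  weight(X=2) = 1/6
Total weight = 1/4 + 1/6 = 5/12
P(X=1 | obs) = 1/4 / 5/12 = 3/5
P(X=2 | obs) = 1/6 / 5/12 = 2/5

P(X=1) = 3/5, P(X=2) = 2/5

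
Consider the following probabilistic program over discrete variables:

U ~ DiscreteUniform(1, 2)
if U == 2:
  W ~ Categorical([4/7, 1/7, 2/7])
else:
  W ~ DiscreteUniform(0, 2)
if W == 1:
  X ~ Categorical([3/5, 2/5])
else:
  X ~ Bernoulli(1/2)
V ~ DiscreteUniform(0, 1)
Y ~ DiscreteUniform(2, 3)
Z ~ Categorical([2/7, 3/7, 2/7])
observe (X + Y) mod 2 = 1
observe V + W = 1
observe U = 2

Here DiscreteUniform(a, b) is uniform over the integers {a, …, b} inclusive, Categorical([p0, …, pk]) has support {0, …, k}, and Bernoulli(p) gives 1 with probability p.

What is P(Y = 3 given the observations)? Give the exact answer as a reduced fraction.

Enumerate traces; 12 have nonzero weight after conditioning:
  (U=2, W=0, X=0, V=1, Y=3, Z=0) weight 1/98
  (U=2, W=0, X=0, V=1, Y=3, Z=1) weight 3/196
  (U=2, W=0, X=0, V=1, Y=3, Z=2) weight 1/98
  (U=2, W=0, X=1, V=1, Y=2, Z=0) weight 1/98
  (U=2, W=0, X=1, V=1, Y=2, Z=1) weight 3/196
  (U=2, W=0, X=1, V=1, Y=2, Z=2) weight 1/98
  (U=2, W=1, X=0, V=0, Y=3, Z=0) weight 3/980
  (U=2, W=1, X=0, V=0, Y=3, Z=1) weight 9/1960
  … 4 more
Group by Y:
  weight(Y=2) = 3/70
  weight(Y=3) = 13/280
Total weight = 3/70 + 13/280 = 5/56
P(Y=2 | obs) = 3/70 / 5/56 = 12/25
P(Y=3 | obs) = 13/280 / 5/56 = 13/25

P(Y = 3 | obs) = 13/25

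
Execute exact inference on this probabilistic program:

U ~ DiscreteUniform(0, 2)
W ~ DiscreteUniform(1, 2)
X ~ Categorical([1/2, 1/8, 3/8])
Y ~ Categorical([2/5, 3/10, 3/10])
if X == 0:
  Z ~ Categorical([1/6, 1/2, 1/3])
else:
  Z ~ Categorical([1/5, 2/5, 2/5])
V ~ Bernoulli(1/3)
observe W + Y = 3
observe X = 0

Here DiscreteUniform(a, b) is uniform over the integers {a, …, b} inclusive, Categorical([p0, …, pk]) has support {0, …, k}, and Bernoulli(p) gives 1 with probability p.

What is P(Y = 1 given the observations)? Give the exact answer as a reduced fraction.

Enumerate traces; 36 have nonzero weight after conditioning:
  (U=0, W=1, X=0, Y=2, Z=0, V=0) weight 1/360
  (U=0, W=1, X=0, Y=2, Z=0, V=1) weight 1/720
  (U=0, W=1, X=0, Y=2, Z=1, V=0) weight 1/120
  (U=0, W=1, X=0, Y=2, Z=1, V=1) weight 1/240
  (U=0, W=1, X=0, Y=2, Z=2, V=0) weight 1/180
  (U=0, W=1, X=0, Y=2, Z=2, V=1) weight 1/360
  (U=0, W=2, X=0, Y=1, Z=0, V=0) weight 1/360
  (U=0, W=2, X=0, Y=1, Z=0, V=1) weight 1/720
  … 28 more
Group by Y:
  weight(Y=1) = 3/40
  weight(Y=2) = 3/40
Total weight = 3/40 + 3/40 = 3/20
P(Y=1 | obs) = 3/40 / 3/20 = 1/2
P(Y=2 | obs) = 3/40 / 3/20 = 1/2

P(Y = 1 | obs) = 1/2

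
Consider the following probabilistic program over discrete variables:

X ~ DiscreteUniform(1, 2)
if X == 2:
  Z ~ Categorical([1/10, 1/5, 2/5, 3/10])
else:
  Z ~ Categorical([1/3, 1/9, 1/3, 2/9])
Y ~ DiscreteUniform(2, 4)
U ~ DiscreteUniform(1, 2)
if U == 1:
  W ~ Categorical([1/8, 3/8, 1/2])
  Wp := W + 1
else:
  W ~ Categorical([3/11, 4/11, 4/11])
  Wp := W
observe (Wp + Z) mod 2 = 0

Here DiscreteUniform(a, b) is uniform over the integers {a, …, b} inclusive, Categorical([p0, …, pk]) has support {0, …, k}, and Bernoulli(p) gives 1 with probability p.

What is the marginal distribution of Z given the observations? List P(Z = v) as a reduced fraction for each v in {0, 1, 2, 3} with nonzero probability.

Enumerate traces; 72 have nonzero weight after conditioning:
  (X=1, Z=0, Y=2, U=1, W=1) weight 1/96
  (X=1, Z=0, Y=2, U=2, W=0) weight 1/132
  (X=1, Z=0, Y=2, U=2, W=2) weight 1/99
  (X=1, Z=0, Y=3, U=1, W=1) weight 1/96
  (X=1, Z=0, Y=3, U=2, W=0) weight 1/132
  (X=1, Z=0, Y=3, U=2, W=2) weight 1/99
  (X=1, Z=0, Y=4, U=1, W=1) weight 1/96
  (X=1, Z=0, Y=4, U=2, W=0) weight 1/132
  (X=1, Z=1, Y=2, U=1, W=0) weight 1/864
  (X=1, Z=2, Y=2, U=1, W=1) weight 1/96
  … 62 more
Group by Z:
  weight(Z=0) = 1157/10560
  weight(Z=1) = 203/2640
  weight(Z=2) = 89/480
  weight(Z=3) = 1363/10560
Total weight = 1157/10560 + 203/2640 + 89/480 + 1363/10560 = 529/1056
P(Z=0 | obs) = 1157/10560 / 529/1056 = 1157/5290
P(Z=1 | obs) = 203/2640 / 529/1056 = 406/2645
P(Z=2 | obs) = 89/480 / 529/1056 = 979/2645
P(Z=3 | obs) = 1363/10560 / 529/1056 = 1363/5290

P(Z=0) = 1157/5290, P(Z=1) = 406/2645, P(Z=2) = 979/2645, P(Z=3) = 1363/5290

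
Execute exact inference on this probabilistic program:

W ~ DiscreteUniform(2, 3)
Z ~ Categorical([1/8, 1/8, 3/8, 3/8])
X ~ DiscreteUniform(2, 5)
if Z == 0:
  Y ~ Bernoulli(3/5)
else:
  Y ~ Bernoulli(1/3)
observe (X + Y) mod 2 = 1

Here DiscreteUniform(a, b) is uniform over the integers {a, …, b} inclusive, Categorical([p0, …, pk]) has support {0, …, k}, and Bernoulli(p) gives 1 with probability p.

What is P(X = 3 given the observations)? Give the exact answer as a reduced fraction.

P(X = 3 | obs) = 19/60

Enumerate traces; 32 have nonzero weight after conditioning:
  (W=2, Z=0, X=2, Y=1) weight 3/320
  (W=2, Z=0, X=3, Y=0) weight 1/160
  (W=2, Z=0, X=4, Y=1) weight 3/320
  (W=2, Z=0, X=5, Y=0) weight 1/160
  (W=2, Z=1, X=2, Y=1) weight 1/192
  (W=2, Z=1, X=3, Y=0) weight 1/96
  (W=2, Z=1, X=4, Y=1) weight 1/192
  (W=2, Z=1, X=5, Y=0) weight 1/96
  … 24 more
Group by X:
  weight(X=2) = 11/120
  weight(X=3) = 19/120
  weight(X=4) = 11/120
  weight(X=5) = 19/120
Total weight = 11/120 + 19/120 + 11/120 + 19/120 = 1/2
P(X=2 | obs) = 11/120 / 1/2 = 11/60
P(X=3 | obs) = 19/120 / 1/2 = 19/60
P(X=4 | obs) = 11/120 / 1/2 = 11/60
P(X=5 | obs) = 19/120 / 1/2 = 19/60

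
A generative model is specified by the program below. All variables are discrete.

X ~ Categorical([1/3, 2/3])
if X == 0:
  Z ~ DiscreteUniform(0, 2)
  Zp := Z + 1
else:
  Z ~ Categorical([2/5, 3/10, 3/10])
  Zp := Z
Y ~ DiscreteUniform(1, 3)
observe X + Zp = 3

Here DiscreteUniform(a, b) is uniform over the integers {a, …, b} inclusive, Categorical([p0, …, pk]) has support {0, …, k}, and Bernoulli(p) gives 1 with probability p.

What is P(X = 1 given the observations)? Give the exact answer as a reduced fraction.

P(X = 1 | obs) = 9/14

Enumerate traces; 6 have nonzero weight after conditioning:
  (X=0, Z=2, Y=1) weight 1/27
  (X=0, Z=2, Y=2) weight 1/27
  (X=0, Z=2, Y=3) weight 1/27
  (X=1, Z=2, Y=1) weight 1/15
  (X=1, Z=2, Y=2) weight 1/15
  (X=1, Z=2, Y=3) weight 1/15
Group by X:
  weight(X=0) = 1/9
  weight(X=1) = 1/5
Total weight = 1/9 + 1/5 = 14/45
P(X=0 | obs) = 1/9 / 14/45 = 5/14
P(X=1 | obs) = 1/5 / 14/45 = 9/14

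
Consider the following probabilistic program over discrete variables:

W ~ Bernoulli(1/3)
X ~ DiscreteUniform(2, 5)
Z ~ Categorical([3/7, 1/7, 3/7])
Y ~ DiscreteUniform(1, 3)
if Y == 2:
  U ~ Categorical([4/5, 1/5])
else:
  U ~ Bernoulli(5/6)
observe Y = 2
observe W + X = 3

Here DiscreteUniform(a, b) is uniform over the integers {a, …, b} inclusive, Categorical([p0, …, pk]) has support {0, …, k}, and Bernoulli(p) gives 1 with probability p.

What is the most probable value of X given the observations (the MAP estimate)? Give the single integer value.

Enumerate traces; 12 have nonzero weight after conditioning:
  (W=0, X=3, Z=0, Y=2, U=0) weight 2/105
  (W=0, X=3, Z=0, Y=2, U=1) weight 1/210
  (W=0, X=3, Z=1, Y=2, U=0) weight 2/315
  (W=0, X=3, Z=1, Y=2, U=1) weight 1/630
  (W=0, X=3, Z=2, Y=2, U=0) weight 2/105
  (W=0, X=3, Z=2, Y=2, U=1) weight 1/210
  (W=1, X=2, Z=0, Y=2, U=0) weight 1/105
  (W=1, X=2, Z=0, Y=2, U=1) weight 1/420
  … 4 more
Group by X:
  weight(X=2) = 1/36
  weight(X=3) = 1/18
Total weight = 1/36 + 1/18 = 1/12
P(X=2 | obs) = 1/36 / 1/12 = 1/3
P(X=3 | obs) = 1/18 / 1/12 = 2/3
argmax = 3

argmax_v P(X = v | obs) = 3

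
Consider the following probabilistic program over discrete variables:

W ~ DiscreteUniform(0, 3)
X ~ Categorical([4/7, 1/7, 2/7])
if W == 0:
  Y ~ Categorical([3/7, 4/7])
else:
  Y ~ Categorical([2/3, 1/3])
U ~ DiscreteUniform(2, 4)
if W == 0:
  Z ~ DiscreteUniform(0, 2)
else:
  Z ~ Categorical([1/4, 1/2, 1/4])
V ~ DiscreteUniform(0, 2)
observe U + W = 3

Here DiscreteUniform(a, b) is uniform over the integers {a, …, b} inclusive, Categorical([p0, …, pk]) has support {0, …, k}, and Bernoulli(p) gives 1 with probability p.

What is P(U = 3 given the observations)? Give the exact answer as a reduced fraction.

P(U = 3 | obs) = 1/2

Enumerate traces; 108 have nonzero weight after conditioning:
  (W=0, X=0, Y=0, U=3, Z=0, V=0) weight 1/441
  (W=0, X=0, Y=0, U=3, Z=0, V=1) weight 1/441
  (W=0, X=0, Y=0, U=3, Z=0, V=2) weight 1/441
  (W=0, X=0, Y=0, U=3, Z=1, V=0) weight 1/441
  (W=0, X=0, Y=0, U=3, Z=1, V=1) weight 1/441
  (W=0, X=0, Y=0, U=3, Z=1, V=2) weight 1/441
  (W=0, X=0, Y=0, U=3, Z=2, V=0) weight 1/441
  (W=0, X=0, Y=0, U=3, Z=2, V=1) weight 1/441
  (W=1, X=0, Y=0, U=2, Z=0, V=0) weight 1/378
  … 99 more
Group by U:
  weight(U=2) = 1/12
  weight(U=3) = 1/12
Total weight = 1/12 + 1/12 = 1/6
P(U=2 | obs) = 1/12 / 1/6 = 1/2
P(U=3 | obs) = 1/12 / 1/6 = 1/2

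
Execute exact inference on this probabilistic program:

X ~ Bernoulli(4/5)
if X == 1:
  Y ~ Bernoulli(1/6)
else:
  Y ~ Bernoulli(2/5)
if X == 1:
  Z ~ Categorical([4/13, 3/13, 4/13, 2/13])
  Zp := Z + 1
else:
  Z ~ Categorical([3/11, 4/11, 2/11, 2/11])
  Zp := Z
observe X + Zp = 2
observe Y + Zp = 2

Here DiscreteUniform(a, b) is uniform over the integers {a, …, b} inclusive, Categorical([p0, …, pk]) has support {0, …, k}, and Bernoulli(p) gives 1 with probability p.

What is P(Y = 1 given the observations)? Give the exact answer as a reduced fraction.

Enumerate traces; 2 have nonzero weight after conditioning:
  (X=0, Y=0, Z=2) weight 6/275
  (X=1, Y=1, Z=0) weight 8/195
Group by Y:
  weight(Y=0) = 6/275
  weight(Y=1) = 8/195
Total weight = 6/275 + 8/195 = 674/10725
P(Y=0 | obs) = 6/275 / 674/10725 = 117/337
P(Y=1 | obs) = 8/195 / 674/10725 = 220/337

P(Y = 1 | obs) = 220/337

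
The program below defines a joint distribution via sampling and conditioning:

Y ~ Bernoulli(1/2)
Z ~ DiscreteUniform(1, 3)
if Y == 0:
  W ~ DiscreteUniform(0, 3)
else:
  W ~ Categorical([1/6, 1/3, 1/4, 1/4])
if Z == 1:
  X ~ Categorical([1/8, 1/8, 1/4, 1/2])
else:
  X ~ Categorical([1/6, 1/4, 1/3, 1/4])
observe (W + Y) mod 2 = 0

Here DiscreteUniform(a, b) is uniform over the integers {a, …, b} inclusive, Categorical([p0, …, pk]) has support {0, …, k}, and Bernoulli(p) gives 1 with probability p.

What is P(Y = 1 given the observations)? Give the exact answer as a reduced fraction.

P(Y = 1 | obs) = 7/13

Enumerate traces; 48 have nonzero weight after conditioning:
  (Y=0, Z=1, W=0, X=0) weight 1/192
  (Y=0, Z=1, W=0, X=1) weight 1/192
  (Y=0, Z=1, W=0, X=2) weight 1/96
  (Y=0, Z=1, W=0, X=3) weight 1/48
  (Y=0, Z=1, W=2, X=0) weight 1/192
  (Y=0, Z=1, W=2, X=1) weight 1/192
  (Y=0, Z=1, W=2, X=2) weight 1/96
  (Y=0, Z=1, W=2, X=3) weight 1/48
  (Y=1, Z=1, W=1, X=0) weight 1/144
  … 39 more
Group by Y:
  weight(Y=0) = 1/4
  weight(Y=1) = 7/24
Total weight = 1/4 + 7/24 = 13/24
P(Y=0 | obs) = 1/4 / 13/24 = 6/13
P(Y=1 | obs) = 7/24 / 13/24 = 7/13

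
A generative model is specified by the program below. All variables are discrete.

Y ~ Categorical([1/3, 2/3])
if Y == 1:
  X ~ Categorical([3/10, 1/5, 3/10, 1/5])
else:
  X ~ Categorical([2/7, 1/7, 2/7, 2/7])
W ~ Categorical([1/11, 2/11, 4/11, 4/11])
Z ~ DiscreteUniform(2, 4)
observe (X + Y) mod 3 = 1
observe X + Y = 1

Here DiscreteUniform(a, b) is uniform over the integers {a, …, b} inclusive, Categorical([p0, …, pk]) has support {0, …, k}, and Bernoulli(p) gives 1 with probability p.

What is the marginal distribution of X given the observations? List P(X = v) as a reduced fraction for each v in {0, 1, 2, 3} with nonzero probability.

Enumerate traces; 24 have nonzero weight after conditioning:
  (Y=0, X=1, W=0, Z=2) weight 1/693
  (Y=0, X=1, W=0, Z=3) weight 1/693
  (Y=0, X=1, W=0, Z=4) weight 1/693
  (Y=0, X=1, W=1, Z=2) weight 2/693
  (Y=0, X=1, W=1, Z=3) weight 2/693
  (Y=0, X=1, W=1, Z=4) weight 2/693
  (Y=0, X=1, W=2, Z=2) weight 4/693
  (Y=0, X=1, W=2, Z=3) weight 4/693
  (Y=1, X=0, W=0, Z=2) weight 1/165
  … 15 more
Group by X:
  weight(X=0) = 1/5
  weight(X=1) = 1/21
Total weight = 1/5 + 1/21 = 26/105
P(X=0 | obs) = 1/5 / 26/105 = 21/26
P(X=1 | obs) = 1/21 / 26/105 = 5/26

P(X=0) = 21/26, P(X=1) = 5/26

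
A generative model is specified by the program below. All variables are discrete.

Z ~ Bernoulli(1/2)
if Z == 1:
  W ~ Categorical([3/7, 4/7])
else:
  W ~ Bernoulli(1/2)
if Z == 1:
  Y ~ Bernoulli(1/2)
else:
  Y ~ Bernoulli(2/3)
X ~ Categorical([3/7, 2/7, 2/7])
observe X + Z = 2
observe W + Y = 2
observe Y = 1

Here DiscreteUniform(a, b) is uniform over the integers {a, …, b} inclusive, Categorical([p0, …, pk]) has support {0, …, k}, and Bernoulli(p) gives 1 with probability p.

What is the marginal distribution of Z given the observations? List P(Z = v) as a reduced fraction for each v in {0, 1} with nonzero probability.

Enumerate traces; 2 have nonzero weight after conditioning:
  (Z=0, W=1, Y=1, X=2) weight 1/21
  (Z=1, W=1, Y=1, X=1) weight 2/49
Group by Z:
  weight(Z=0) = 1/21
  weight(Z=1) = 2/49
Total weight = 1/21 + 2/49 = 13/147
P(Z=0 | obs) = 1/21 / 13/147 = 7/13
P(Z=1 | obs) = 2/49 / 13/147 = 6/13

P(Z=0) = 7/13, P(Z=1) = 6/13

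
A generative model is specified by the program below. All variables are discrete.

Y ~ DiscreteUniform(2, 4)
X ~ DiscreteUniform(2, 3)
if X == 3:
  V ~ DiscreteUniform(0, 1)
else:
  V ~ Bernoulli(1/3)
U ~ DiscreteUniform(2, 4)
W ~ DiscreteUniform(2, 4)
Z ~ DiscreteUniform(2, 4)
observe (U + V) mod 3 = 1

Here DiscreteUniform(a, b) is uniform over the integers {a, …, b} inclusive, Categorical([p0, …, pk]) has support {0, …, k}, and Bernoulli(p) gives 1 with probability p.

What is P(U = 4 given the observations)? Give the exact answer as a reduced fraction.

Enumerate traces; 108 have nonzero weight after conditioning:
  (Y=2, X=2, V=0, U=4, W=2, Z=2) weight 1/243
  (Y=2, X=2, V=0, U=4, W=2, Z=3) weight 1/243
  (Y=2, X=2, V=0, U=4, W=2, Z=4) weight 1/243
  (Y=2, X=2, V=0, U=4, W=3, Z=2) weight 1/243
  (Y=2, X=2, V=0, U=4, W=3, Z=3) weight 1/243
  (Y=2, X=2, V=0, U=4, W=3, Z=4) weight 1/243
  (Y=2, X=2, V=0, U=4, W=4, Z=2) weight 1/243
  (Y=2, X=2, V=0, U=4, W=4, Z=3) weight 1/243
  (Y=2, X=2, V=1, U=3, W=2, Z=2) weight 1/486
  … 99 more
Group by U:
  weight(U=3) = 5/36
  weight(U=4) = 7/36
Total weight = 5/36 + 7/36 = 1/3
P(U=3 | obs) = 5/36 / 1/3 = 5/12
P(U=4 | obs) = 7/36 / 1/3 = 7/12

P(U = 4 | obs) = 7/12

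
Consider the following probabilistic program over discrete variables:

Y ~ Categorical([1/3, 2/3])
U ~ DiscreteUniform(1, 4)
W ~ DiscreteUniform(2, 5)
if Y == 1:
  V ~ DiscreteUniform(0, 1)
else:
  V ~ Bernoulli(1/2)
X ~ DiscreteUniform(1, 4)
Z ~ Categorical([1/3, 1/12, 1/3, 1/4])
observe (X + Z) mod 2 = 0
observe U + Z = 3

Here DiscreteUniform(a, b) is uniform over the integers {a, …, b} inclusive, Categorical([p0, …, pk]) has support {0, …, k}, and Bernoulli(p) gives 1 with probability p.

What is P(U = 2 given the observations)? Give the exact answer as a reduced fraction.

Enumerate traces; 96 have nonzero weight after conditioning:
  (Y=0, U=1, W=2, V=0, X=2, Z=2) weight 1/1152
  (Y=0, U=1, W=2, V=0, X=4, Z=2) weight 1/1152
  (Y=0, U=1, W=2, V=1, X=2, Z=2) weight 1/1152
  (Y=0, U=1, W=2, V=1, X=4, Z=2) weight 1/1152
  (Y=0, U=1, W=3, V=0, X=2, Z=2) weight 1/1152
  (Y=0, U=1, W=3, V=0, X=4, Z=2) weight 1/1152
  (Y=0, U=1, W=3, V=1, X=2, Z=2) weight 1/1152
  (Y=0, U=1, W=3, V=1, X=4, Z=2) weight 1/1152
  (Y=0, U=2, W=2, V=0, X=1, Z=1) weight 1/4608
  (Y=0, U=3, W=2, V=0, X=2, Z=0) weight 1/1152
  … 86 more
Group by U:
  weight(U=1) = 1/24
  weight(U=2) = 1/96
  weight(U=3) = 1/24
Total weight = 1/24 + 1/96 + 1/24 = 3/32
P(U=1 | obs) = 1/24 / 3/32 = 4/9
P(U=2 | obs) = 1/96 / 3/32 = 1/9
P(U=3 | obs) = 1/24 / 3/32 = 4/9

P(U = 2 | obs) = 1/9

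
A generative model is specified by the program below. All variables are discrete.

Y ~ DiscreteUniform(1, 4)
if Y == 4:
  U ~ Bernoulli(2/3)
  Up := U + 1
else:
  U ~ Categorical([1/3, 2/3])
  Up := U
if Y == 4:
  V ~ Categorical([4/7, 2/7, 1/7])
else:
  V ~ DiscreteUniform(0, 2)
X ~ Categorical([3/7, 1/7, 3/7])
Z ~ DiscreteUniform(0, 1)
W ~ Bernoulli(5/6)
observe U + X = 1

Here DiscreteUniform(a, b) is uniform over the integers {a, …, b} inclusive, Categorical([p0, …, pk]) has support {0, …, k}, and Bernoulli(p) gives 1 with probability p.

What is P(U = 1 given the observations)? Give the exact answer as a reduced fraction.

Enumerate traces; 96 have nonzero weight after conditioning:
  (Y=1, U=0, V=0, X=1, Z=0, W=0) weight 1/3024
  (Y=1, U=0, V=0, X=1, Z=0, W=1) weight 5/3024
  (Y=1, U=0, V=0, X=1, Z=1, W=0) weight 1/3024
  (Y=1, U=0, V=0, X=1, Z=1, W=1) weight 5/3024
  (Y=1, U=0, V=1, X=1, Z=0, W=0) weight 1/3024
  (Y=1, U=0, V=1, X=1, Z=0, W=1) weight 5/3024
  (Y=1, U=0, V=1, X=1, Z=1, W=0) weight 1/3024
  (Y=1, U=0, V=1, X=1, Z=1, W=1) weight 5/3024
  (Y=1, U=1, V=0, X=0, Z=0, W=0) weight 1/504
  … 87 more
Group by U:
  weight(U=0) = 1/21
  weight(U=1) = 2/7
Total weight = 1/21 + 2/7 = 1/3
P(U=0 | obs) = 1/21 / 1/3 = 1/7
P(U=1 | obs) = 2/7 / 1/3 = 6/7

P(U = 1 | obs) = 6/7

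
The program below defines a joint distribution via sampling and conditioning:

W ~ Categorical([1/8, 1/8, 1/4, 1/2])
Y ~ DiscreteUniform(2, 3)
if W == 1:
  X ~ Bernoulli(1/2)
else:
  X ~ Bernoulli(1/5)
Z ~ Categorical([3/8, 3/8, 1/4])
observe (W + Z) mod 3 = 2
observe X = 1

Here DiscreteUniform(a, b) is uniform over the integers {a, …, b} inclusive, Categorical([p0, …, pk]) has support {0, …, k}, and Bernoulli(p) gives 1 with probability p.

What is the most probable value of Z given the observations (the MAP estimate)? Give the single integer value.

Enumerate traces; 8 have nonzero weight after conditioning:
  (W=0, Y=2, X=1, Z=2) weight 1/320
  (W=0, Y=3, X=1, Z=2) weight 1/320
  (W=1, Y=2, X=1, Z=1) weight 3/256
  (W=1, Y=3, X=1, Z=1) weight 3/256
  (W=2, Y=2, X=1, Z=0) weight 3/320
  (W=2, Y=3, X=1, Z=0) weight 3/320
  (W=3, Y=2, X=1, Z=2) weight 1/80
  (W=3, Y=3, X=1, Z=2) weight 1/80
Group by Z:
  weight(Z=0) = 3/160
  weight(Z=1) = 3/128
  weight(Z=2) = 1/32
Total weight = 3/160 + 3/128 + 1/32 = 47/640
P(Z=0 | obs) = 3/160 / 47/640 = 12/47
P(Z=1 | obs) = 3/128 / 47/640 = 15/47
P(Z=2 | obs) = 1/32 / 47/640 = 20/47
argmax = 2

argmax_v P(Z = v | obs) = 2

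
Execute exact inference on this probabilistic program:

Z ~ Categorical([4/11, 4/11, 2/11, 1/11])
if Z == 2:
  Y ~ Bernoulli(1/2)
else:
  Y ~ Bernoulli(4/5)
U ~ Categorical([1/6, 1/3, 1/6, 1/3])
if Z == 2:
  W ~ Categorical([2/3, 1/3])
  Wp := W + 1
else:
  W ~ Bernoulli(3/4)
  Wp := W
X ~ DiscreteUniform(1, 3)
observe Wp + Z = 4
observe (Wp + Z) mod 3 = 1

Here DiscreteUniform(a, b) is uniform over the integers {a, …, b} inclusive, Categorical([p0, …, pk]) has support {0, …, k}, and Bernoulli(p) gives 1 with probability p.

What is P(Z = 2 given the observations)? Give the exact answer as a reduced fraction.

P(Z = 2 | obs) = 8/17

Enumerate traces; 48 have nonzero weight after conditioning:
  (Z=2, Y=0, U=0, W=1, X=1) weight 1/594
  (Z=2, Y=0, U=0, W=1, X=2) weight 1/594
  (Z=2, Y=0, U=0, W=1, X=3) weight 1/594
  (Z=2, Y=0, U=1, W=1, X=1) weight 1/297
  (Z=2, Y=0, U=1, W=1, X=2) weight 1/297
  (Z=2, Y=0, U=1, W=1, X=3) weight 1/297
  (Z=2, Y=0, U=2, W=1, X=1) weight 1/594
  (Z=2, Y=0, U=2, W=1, X=2) weight 1/594
  (Z=3, Y=0, U=0, W=1, X=1) weight 1/1320
  … 39 more
Group by Z:
  weight(Z=2) = 2/33
  weight(Z=3) = 3/44
Total weight = 2/33 + 3/44 = 17/132
P(Z=2 | obs) = 2/33 / 17/132 = 8/17
P(Z=3 | obs) = 3/44 / 17/132 = 9/17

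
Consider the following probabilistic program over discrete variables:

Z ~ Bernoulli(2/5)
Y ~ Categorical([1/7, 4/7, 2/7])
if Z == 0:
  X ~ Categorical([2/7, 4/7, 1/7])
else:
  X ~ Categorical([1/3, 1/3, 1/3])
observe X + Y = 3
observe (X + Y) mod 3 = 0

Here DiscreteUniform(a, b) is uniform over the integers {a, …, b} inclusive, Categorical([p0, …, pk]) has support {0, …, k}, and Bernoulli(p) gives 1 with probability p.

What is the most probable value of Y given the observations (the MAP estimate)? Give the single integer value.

argmax_v P(Y = v | obs) = 2

Enumerate traces; 4 have nonzero weight after conditioning:
  (Z=0, Y=1, X=2) weight 12/245
  (Z=0, Y=2, X=1) weight 24/245
  (Z=1, Y=1, X=2) weight 8/105
  (Z=1, Y=2, X=1) weight 4/105
Group by Y:
  weight(Y=1) = 92/735
  weight(Y=2) = 20/147
Total weight = 92/735 + 20/147 = 64/245
P(Y=1 | obs) = 92/735 / 64/245 = 23/48
P(Y=2 | obs) = 20/147 / 64/245 = 25/48
argmax = 2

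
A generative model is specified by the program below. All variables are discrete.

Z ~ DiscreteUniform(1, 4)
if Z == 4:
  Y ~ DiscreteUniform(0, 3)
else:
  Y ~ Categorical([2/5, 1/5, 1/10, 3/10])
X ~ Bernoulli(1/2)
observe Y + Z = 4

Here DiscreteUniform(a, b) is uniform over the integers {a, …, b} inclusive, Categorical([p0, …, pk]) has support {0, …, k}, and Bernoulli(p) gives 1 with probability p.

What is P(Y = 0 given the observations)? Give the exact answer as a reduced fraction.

P(Y = 0 | obs) = 5/17

Enumerate traces; 8 have nonzero weight after conditioning:
  (Z=1, Y=3, X=0) weight 3/80
  (Z=1, Y=3, X=1) weight 3/80
  (Z=2, Y=2, X=0) weight 1/80
  (Z=2, Y=2, X=1) weight 1/80
  (Z=3, Y=1, X=0) weight 1/40
  (Z=3, Y=1, X=1) weight 1/40
  (Z=4, Y=0, X=0) weight 1/32
  (Z=4, Y=0, X=1) weight 1/32
Group by Y:
  weight(Y=0) = 1/16
  weight(Y=1) = 1/20
  weight(Y=2) = 1/40
  weight(Y=3) = 3/40
Total weight = 1/16 + 1/20 + 1/40 + 3/40 = 17/80
P(Y=0 | obs) = 1/16 / 17/80 = 5/17
P(Y=1 | obs) = 1/20 / 17/80 = 4/17
P(Y=2 | obs) = 1/40 / 17/80 = 2/17
P(Y=3 | obs) = 3/40 / 17/80 = 6/17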